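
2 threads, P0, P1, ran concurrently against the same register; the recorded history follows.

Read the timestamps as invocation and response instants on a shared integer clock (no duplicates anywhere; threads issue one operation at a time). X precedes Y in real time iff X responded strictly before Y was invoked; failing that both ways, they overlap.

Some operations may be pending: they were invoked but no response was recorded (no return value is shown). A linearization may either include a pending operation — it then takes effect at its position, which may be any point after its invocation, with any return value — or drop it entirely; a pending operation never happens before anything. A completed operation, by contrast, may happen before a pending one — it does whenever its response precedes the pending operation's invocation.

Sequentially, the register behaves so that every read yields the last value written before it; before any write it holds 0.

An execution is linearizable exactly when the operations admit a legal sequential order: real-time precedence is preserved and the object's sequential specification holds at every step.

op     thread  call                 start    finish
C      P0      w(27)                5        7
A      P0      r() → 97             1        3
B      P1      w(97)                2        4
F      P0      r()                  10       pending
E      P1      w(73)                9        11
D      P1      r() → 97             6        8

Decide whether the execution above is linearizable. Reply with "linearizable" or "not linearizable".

a witness: B, A, D, C, E
step 1: B w(97) — value 97
step 2: A r() → 97 — value 97
step 3: D r() → 97 — value 97
step 4: C w(27) — value 27
step 5: E w(73) — value 73

linearizable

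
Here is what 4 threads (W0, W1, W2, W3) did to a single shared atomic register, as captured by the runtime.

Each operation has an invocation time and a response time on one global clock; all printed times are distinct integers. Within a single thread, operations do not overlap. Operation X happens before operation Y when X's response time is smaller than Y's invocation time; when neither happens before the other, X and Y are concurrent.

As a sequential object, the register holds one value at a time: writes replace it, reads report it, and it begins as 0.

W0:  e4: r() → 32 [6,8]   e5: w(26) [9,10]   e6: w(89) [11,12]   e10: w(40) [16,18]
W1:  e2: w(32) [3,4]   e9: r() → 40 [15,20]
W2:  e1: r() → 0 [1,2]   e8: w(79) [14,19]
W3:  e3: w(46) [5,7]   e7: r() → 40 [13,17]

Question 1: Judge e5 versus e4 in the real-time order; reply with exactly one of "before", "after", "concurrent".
Answer: after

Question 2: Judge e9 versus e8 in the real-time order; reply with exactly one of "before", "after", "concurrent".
Answer: concurrent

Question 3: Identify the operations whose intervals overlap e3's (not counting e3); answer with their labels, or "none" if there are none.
Answer: e4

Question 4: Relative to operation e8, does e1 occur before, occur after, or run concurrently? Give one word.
Answer: before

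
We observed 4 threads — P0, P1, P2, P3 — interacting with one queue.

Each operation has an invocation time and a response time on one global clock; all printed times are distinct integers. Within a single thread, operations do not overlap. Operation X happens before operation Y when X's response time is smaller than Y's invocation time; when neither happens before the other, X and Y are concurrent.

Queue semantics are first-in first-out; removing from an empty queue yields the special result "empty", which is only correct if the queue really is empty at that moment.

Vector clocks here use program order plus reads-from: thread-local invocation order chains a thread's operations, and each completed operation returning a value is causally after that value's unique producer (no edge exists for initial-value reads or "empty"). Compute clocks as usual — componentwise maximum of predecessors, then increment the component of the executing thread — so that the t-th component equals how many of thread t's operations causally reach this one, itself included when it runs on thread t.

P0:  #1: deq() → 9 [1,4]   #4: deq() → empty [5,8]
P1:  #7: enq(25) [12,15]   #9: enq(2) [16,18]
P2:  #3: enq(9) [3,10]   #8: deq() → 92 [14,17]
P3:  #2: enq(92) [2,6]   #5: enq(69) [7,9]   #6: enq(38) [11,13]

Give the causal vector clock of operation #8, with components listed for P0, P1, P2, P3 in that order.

#2, invoked 2, has no incoming edges; only P3's bump applies → (0, 0, 0, 1)
#3, invoked 3, has no incoming edges; only P2's bump applies → (0, 0, 1, 0)
#7, invoked 12, has no incoming edges; only P1's bump applies → (0, 1, 0, 0)
merge at #5 (invoked 7): VC(#2)=(0, 0, 0, 1), own-thread bump on P3 → (0, 0, 0, 2)
merge at #9 (invoked 16): VC(#7)=(0, 1, 0, 0), own-thread bump on P1 → (0, 2, 0, 0)
merge at #1 (invoked 1): VC(#3)=(0, 0, 1, 0), own-thread bump on P0 → (1, 0, 1, 0)
merge at #6 (invoked 11): VC(#5)=(0, 0, 0, 2), own-thread bump on P3 → (0, 0, 0, 3)
merge at #8 (invoked 14): VC(#2)=(0, 0, 0, 1), VC(#3)=(0, 0, 1, 0), own-thread bump on P2 → (0, 0, 2, 1)
merge at #4 (invoked 5): VC(#1)=(1, 0, 1, 0), own-thread bump on P0 → (2, 0, 1, 0)
target: VC(#8) = (0, 0, 2, 1)

(0, 0, 2, 1)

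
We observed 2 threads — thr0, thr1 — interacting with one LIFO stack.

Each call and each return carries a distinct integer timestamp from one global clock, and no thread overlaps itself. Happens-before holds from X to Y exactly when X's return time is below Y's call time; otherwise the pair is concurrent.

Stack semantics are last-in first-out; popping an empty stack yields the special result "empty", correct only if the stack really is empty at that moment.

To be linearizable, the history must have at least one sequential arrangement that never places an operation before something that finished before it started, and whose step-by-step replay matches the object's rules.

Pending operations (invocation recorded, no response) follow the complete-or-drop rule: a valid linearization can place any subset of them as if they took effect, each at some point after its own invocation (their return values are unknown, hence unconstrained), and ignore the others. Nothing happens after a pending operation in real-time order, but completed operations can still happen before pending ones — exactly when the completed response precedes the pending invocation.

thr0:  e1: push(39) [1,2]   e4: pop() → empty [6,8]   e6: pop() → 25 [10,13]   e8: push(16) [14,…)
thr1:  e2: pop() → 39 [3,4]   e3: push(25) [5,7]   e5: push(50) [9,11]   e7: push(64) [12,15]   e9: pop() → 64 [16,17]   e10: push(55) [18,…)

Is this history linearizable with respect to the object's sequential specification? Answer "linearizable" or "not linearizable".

linearizable

one valid linearization: e1, e2, e4, e3, e6, e5, e7, e9
1. e1 push(39), leaving stack <39>
2. e2 pop() → 39, leaving stack <>
3. e4 pop() → empty, leaving stack <>
4. e3 push(25), leaving stack <25>
5. e6 pop() → 25, leaving stack <>
6. e5 push(50), leaving stack <50>
7. e7 push(64), leaving stack <50,64>
8. e9 pop() → 64, leaving stack <50>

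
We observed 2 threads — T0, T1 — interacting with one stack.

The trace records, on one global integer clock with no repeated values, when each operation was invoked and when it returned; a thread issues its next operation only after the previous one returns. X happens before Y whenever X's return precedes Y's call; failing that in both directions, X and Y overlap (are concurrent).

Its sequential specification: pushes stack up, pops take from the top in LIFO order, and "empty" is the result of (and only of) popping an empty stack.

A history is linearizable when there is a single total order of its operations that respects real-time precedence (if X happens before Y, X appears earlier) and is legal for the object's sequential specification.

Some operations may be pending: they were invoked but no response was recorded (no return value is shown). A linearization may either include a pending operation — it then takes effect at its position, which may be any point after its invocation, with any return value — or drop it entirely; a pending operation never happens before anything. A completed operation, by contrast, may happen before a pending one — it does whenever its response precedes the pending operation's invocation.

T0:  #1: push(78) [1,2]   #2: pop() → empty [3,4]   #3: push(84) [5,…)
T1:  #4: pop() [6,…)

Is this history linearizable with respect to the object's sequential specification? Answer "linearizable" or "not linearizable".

the violation lands at event 4, #2's response at time 4: events 1..3 linearize, events 1..4 do not
a single order respects real time; the 2 completed stack operations fail replay along it
take #1, #2: step 2 already fails, because #2 pop() → empty cannot occur there

not linearizable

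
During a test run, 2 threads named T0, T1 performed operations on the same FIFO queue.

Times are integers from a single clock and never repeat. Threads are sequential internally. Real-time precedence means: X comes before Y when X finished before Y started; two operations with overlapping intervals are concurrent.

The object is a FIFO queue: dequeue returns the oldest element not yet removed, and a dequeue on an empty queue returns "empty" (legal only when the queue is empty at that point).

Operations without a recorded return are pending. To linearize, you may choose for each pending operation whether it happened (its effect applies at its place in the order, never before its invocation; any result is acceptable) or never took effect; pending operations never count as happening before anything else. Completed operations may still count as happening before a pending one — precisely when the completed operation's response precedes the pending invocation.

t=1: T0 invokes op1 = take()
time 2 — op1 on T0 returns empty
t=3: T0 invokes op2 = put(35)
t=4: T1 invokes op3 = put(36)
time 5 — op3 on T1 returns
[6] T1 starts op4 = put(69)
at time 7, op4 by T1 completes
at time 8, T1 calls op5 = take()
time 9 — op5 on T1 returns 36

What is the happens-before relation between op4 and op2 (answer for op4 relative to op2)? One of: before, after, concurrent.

concurrent

op4 spans [6,7], op2 spans [3,…)
the intervals overlap in both directions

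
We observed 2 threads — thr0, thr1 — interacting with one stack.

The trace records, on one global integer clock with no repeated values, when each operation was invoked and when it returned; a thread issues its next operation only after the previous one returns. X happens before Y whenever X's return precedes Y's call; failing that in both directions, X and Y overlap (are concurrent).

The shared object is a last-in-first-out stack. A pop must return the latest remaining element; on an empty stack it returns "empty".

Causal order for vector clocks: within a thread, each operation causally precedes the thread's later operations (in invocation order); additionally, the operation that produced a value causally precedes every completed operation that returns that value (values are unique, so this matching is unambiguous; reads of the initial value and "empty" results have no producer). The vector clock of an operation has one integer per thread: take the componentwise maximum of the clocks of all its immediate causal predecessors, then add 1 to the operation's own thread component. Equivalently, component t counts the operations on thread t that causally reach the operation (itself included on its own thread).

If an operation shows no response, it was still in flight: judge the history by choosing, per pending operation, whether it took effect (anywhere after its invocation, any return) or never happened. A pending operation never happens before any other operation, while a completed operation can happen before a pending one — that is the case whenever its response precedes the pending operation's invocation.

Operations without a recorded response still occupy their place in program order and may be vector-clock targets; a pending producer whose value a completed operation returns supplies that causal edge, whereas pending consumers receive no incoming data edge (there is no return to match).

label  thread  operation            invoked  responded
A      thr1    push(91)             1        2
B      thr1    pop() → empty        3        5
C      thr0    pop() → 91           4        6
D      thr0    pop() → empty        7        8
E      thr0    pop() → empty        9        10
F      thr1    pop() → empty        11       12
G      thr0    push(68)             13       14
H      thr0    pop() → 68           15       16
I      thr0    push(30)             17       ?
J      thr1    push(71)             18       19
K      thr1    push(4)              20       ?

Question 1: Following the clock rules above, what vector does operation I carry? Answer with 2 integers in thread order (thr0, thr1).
(6, 1)

invoked at 1, A has no predecessors; its own thr1 bump gives (0, 1)
from VC(A)=(0, 1), B (invoked 3) maxes components and bumps thr1 → (0, 2)
from VC(A)=(0, 1), C (invoked 4) maxes components and bumps thr0 → (1, 1)
from VC(B)=(0, 2), F (invoked 11) maxes components and bumps thr1 → (0, 3)
from VC(C)=(1, 1), D (invoked 7) maxes components and bumps thr0 → (2, 1)
from VC(F)=(0, 3), J (invoked 18) maxes components and bumps thr1 → (0, 4)
from VC(D)=(2, 1), E (invoked 9) maxes components and bumps thr0 → (3, 1)
from VC(J)=(0, 4), K (invoked 20) maxes components and bumps thr1 → (0, 5)
from VC(E)=(3, 1), G (invoked 13) maxes components and bumps thr0 → (4, 1)
from VC(G)=(4, 1), H (invoked 15) maxes components and bumps thr0 → (5, 1)
from VC(H)=(5, 1), I (invoked 17) maxes components and bumps thr0 → (6, 1)
target: VC(I) = (6, 1)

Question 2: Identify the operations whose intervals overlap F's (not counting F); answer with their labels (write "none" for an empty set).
none

F runs from 11 to 12; window-overlapping ops are concurrent
A [1,2]: before
B [3,5]: before
C [4,6]: before
D [7,8]: before
E [9,10]: before
G [13,14]: after
H [15,16]: after
I [17,…): after
J [18,19]: after
K [20,…): after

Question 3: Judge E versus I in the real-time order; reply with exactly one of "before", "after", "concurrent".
before

E spans [9,10], I spans [17,…)
resp(E)=10 < inv(I)=17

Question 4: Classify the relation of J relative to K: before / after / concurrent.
before

J spans [18,19], K spans [20,…)
resp(J)=19 < inv(K)=20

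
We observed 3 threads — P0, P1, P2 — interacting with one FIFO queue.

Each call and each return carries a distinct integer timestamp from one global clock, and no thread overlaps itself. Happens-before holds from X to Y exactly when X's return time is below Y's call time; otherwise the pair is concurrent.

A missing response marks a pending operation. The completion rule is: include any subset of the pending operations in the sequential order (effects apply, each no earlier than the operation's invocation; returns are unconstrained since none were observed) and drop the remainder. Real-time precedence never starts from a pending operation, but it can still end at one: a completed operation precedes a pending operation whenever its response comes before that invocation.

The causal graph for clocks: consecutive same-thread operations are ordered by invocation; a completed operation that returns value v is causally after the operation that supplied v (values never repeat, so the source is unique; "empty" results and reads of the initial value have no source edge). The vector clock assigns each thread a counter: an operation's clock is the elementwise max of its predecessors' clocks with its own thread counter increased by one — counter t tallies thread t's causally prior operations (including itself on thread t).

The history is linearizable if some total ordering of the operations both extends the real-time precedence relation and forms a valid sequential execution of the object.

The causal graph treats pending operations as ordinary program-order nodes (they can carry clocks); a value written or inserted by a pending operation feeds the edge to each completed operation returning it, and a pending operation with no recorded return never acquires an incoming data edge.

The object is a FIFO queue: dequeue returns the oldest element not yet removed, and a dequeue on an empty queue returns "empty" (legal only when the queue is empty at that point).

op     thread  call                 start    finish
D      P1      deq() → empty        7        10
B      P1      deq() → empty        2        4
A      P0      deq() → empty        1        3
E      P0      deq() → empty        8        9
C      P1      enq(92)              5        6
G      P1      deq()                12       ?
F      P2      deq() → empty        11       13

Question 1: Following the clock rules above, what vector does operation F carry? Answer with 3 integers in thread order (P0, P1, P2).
no predecessors for F (invoked 11): P2 increments from zero → (0, 0, 1)
no predecessors for B (invoked 2): P1 increments from zero → (0, 1, 0)
no predecessors for A (invoked 1): P0 increments from zero → (1, 0, 0)
VC(C, invoked at 5): max of VC(B)=(0, 1, 0), then +1 on thread P1 → (0, 2, 0)
VC(E, invoked at 8): max of VC(A)=(1, 0, 0), then +1 on thread P0 → (2, 0, 0)
VC(D, invoked at 7): max of VC(C)=(0, 2, 0), then +1 on thread P1 → (0, 3, 0)
VC(G, invoked at 12): max of VC(D)=(0, 3, 0), then +1 on thread P1 → (0, 4, 0)
target: VC(F) = (0, 0, 1)

(0, 0, 1)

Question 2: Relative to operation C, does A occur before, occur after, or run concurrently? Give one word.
A spans [1,3], C spans [5,6]
resp(A)=3 < inv(C)=5

before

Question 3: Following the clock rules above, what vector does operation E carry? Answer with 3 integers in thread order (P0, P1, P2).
root op F, invoked 11: fresh clock plus P2's own tick → (0, 0, 1)
root op B, invoked 2: fresh clock plus P1's own tick → (0, 1, 0)
root op A, invoked 1: fresh clock plus P0's own tick → (1, 0, 0)
C (invocation 5): componentwise max over VC(B)=(0, 1, 0), +1 at P1, giving (0, 2, 0)
E (invocation 8): componentwise max over VC(A)=(1, 0, 0), +1 at P0, giving (2, 0, 0)
D (invocation 7): componentwise max over VC(C)=(0, 2, 0), +1 at P1, giving (0, 3, 0)
G (invocation 12): componentwise max over VC(D)=(0, 3, 0), +1 at P1, giving (0, 4, 0)
target: VC(E) = (2, 0, 0)

(2, 0, 0)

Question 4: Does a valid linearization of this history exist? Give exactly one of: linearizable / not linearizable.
cut after 9 events: linearizable; cut after 10 events (D responds, time 10): not linearizable
the 5 completed operations admit 4 real-time orders; each fails the FIFO queue replay
take A, B, C, D, E: step 4 already fails, because D deq() → empty cannot occur there
take A, B, C, E, D: step 4 already fails, because E deq() → empty cannot occur there

not linearizable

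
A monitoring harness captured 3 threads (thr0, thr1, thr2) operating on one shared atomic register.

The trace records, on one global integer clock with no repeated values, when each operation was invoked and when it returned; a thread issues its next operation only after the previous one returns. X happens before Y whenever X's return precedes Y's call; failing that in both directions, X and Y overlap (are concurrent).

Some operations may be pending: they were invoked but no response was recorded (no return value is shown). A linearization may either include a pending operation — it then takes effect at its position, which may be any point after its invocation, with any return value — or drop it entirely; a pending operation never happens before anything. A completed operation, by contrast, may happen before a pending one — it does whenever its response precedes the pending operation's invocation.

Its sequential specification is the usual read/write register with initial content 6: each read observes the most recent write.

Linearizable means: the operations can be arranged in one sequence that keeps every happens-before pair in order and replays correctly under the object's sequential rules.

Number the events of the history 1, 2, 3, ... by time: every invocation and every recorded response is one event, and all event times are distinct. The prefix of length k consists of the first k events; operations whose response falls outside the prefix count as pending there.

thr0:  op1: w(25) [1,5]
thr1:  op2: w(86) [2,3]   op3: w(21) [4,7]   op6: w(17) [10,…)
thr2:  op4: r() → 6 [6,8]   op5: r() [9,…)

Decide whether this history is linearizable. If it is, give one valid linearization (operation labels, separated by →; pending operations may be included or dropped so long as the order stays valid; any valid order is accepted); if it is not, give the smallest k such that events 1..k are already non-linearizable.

cut after 7 events: linearizable; cut after 8 events (op4 responds, time 8): not linearizable
4 completed operations, 5 real-time-consistent orders — every atomic register replay fails
one such order, op1, op2, op3, op4, breaks at step 4 where op4 r() → 6 is illegal
one such order, op1, op2, op4, op3, breaks at step 3 where op4 r() → 6 is illegal

not linearizable — minimal violating prefix: 8 events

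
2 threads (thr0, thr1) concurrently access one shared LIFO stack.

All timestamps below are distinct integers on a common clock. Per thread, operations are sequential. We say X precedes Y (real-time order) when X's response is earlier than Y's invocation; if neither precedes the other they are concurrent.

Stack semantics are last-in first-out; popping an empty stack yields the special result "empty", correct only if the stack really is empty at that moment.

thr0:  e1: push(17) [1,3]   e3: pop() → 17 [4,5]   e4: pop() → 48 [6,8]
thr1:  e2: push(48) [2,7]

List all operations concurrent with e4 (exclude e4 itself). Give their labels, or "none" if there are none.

e4 spans [6,8]; an op avoiding the whole window 6..8 is ordered, any other is concurrent
e1 [1,3]: before
e2 [2,7]: concurrent
e3 [4,5]: before

e2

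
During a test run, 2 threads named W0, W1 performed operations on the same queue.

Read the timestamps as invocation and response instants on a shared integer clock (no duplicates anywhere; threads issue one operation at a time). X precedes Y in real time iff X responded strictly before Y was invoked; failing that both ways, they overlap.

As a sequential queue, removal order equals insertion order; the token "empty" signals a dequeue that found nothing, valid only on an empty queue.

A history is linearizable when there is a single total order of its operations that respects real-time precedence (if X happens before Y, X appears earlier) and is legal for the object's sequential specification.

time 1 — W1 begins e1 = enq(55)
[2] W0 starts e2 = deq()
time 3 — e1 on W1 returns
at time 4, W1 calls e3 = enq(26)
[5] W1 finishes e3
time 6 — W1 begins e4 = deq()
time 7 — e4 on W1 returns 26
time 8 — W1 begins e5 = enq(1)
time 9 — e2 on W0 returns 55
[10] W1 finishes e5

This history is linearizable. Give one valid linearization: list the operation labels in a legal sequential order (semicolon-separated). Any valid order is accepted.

e1; e2; e3; e4; e5

step 1: e1 enq(55) — queue <55>
step 2: e2 deq() → 55 — queue <>
step 3: e3 enq(26) — queue <26>
step 4: e4 deq() → 26 — queue <>
step 5: e5 enq(1) — queue <1>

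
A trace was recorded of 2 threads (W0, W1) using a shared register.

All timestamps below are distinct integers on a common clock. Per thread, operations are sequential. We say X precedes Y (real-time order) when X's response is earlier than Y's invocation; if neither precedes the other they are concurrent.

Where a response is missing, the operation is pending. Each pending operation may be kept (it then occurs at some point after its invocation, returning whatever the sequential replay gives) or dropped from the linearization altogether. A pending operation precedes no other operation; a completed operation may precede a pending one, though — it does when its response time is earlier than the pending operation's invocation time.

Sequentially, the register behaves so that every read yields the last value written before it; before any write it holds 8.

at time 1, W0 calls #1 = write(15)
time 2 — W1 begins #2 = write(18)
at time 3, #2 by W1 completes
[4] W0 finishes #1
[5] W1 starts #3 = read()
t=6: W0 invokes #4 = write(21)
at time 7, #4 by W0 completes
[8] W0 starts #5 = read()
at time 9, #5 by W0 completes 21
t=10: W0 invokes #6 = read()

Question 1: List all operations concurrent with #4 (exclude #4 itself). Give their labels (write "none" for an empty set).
Answer: #3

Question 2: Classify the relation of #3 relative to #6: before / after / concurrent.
Answer: concurrent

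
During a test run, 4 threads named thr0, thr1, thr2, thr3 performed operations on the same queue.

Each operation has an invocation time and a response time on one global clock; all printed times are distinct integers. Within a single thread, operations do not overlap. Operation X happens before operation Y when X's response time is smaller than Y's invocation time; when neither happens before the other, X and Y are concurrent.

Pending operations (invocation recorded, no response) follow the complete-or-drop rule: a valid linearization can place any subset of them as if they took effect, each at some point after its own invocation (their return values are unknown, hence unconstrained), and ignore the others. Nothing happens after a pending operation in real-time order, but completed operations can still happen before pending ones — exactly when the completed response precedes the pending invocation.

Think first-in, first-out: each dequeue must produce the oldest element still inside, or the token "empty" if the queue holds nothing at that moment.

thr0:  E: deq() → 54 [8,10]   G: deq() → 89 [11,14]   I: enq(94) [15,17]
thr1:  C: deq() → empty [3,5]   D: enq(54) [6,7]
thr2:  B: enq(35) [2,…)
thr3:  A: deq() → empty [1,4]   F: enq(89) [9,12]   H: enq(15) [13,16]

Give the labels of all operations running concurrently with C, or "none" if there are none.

C spans [3,5]; an op avoiding the whole window 3..5 is ordered, any other is concurrent
A [1,4]: concurrent
B [2,…): concurrent
D [6,7]: after
E [8,10]: after
F [9,12]: after
G [11,14]: after
H [13,16]: after
I [15,17]: after

A, B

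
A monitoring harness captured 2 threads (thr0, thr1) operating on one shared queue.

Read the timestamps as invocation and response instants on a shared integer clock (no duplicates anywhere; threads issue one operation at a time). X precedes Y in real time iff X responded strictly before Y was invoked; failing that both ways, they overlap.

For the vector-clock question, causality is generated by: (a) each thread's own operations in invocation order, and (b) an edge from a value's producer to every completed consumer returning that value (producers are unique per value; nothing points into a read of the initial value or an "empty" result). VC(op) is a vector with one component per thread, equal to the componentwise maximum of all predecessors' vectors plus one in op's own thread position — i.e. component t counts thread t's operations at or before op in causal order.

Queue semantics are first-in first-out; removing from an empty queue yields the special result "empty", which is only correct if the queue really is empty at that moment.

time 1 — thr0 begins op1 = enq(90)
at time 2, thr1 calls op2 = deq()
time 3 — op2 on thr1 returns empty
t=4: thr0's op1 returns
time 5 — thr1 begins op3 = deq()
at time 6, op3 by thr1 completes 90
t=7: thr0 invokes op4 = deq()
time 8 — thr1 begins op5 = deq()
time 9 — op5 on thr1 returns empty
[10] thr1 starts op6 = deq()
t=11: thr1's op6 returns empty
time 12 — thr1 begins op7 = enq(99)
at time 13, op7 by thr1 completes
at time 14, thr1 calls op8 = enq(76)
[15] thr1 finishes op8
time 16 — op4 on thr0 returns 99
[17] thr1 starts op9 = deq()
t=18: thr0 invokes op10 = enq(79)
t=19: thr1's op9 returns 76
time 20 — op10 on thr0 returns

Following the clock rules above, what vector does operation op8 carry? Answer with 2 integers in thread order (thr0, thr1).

invoked at 2, op2 has no predecessors; its own thr1 bump gives (0, 1)
invoked at 1, op1 has no predecessors; its own thr0 bump gives (1, 0)
VC(op3, invoked at 5): max of VC(op1)=(1, 0), VC(op2)=(0, 1), then +1 on thread thr1 → (1, 2)
VC(op5, invoked at 8): max of VC(op3)=(1, 2), then +1 on thread thr1 → (1, 3)
VC(op6, invoked at 10): max of VC(op5)=(1, 3), then +1 on thread thr1 → (1, 4)
VC(op7, invoked at 12): max of VC(op6)=(1, 4), then +1 on thread thr1 → (1, 5)
VC(op8, invoked at 14): max of VC(op7)=(1, 5), then +1 on thread thr1 → (1, 6)
VC(op4, invoked at 7): max of VC(op1)=(1, 0), VC(op7)=(1, 5), then +1 on thread thr0 → (2, 5)
VC(op9, invoked at 17): max of VC(op8)=(1, 6), then +1 on thread thr1 → (1, 7)
VC(op10, invoked at 18): max of VC(op4)=(2, 5), then +1 on thread thr0 → (3, 5)
target: VC(op8) = (1, 6)

(1, 6)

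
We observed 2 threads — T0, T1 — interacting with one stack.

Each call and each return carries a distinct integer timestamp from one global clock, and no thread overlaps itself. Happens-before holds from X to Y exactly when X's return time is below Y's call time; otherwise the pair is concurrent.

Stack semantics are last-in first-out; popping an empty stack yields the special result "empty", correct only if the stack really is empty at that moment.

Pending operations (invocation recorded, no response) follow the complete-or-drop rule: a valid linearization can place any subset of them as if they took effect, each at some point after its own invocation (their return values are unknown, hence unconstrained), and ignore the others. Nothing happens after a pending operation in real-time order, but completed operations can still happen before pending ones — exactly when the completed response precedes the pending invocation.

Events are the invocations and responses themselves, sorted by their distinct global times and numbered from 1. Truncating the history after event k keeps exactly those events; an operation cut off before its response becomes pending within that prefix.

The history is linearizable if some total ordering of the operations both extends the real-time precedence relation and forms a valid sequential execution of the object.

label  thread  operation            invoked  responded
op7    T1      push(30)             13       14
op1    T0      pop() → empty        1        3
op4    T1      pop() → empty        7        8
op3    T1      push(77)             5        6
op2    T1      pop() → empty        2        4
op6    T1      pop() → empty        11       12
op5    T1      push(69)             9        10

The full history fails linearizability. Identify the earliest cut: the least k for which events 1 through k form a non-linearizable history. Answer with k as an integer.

8

a valid linearization of events 1..7 exists, for instance op1, op2, op3:
1. op1 pop() → empty, leaving stack <>
2. op2 pop() → empty, leaving stack <>
3. op3 push(77), leaving stack <77>
once event 8 joins (op4's response, time 8), exhaustive search finds no witness
sample order op1, op2, op3, op4 stalls at step 4 — op4 pop() → empty has no legal effect
sample order op2, op1, op3, op4 stalls at step 4 — op4 pop() → empty has no legal effect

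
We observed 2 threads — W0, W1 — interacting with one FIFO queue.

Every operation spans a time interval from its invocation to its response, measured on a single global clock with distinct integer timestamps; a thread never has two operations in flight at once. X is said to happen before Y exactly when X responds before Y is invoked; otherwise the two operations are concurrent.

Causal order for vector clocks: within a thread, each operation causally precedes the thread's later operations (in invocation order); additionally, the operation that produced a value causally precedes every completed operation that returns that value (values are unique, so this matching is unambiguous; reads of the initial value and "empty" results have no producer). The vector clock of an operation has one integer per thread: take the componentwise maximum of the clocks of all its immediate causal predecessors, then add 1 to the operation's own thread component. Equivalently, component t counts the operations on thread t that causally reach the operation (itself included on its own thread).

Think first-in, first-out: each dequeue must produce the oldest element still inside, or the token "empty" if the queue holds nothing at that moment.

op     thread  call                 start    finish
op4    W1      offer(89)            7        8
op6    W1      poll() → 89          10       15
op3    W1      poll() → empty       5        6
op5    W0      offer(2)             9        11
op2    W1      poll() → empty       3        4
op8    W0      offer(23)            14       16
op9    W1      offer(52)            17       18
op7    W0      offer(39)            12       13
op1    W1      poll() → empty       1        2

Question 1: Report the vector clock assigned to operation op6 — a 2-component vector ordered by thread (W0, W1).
Answer: (0, 5)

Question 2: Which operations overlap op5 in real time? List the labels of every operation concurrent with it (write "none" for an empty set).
Answer: op6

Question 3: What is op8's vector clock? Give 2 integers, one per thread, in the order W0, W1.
Answer: (3, 0)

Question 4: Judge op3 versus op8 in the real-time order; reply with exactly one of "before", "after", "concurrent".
Answer: before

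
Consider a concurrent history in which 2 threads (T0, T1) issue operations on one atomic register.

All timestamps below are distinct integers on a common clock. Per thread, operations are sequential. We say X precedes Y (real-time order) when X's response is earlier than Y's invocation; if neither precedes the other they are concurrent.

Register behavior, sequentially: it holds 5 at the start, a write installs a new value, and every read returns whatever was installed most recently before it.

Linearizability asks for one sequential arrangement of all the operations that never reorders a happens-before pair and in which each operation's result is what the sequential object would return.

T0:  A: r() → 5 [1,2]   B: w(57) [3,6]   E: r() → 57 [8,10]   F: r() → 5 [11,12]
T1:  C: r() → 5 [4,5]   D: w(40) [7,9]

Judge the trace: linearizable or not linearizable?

not linearizable

prefix check: 1..11 passes, 1..12 fails once F's time-12 response joins
all 4 real-time-respecting orders fail — 6 completed atomic register operations, no legal replay
for example A, B, C, D, E, F fails at step 3: C r() → 5 is not legal there
for example A, B, C, E, D, F fails at step 3: C r() → 5 is not legal there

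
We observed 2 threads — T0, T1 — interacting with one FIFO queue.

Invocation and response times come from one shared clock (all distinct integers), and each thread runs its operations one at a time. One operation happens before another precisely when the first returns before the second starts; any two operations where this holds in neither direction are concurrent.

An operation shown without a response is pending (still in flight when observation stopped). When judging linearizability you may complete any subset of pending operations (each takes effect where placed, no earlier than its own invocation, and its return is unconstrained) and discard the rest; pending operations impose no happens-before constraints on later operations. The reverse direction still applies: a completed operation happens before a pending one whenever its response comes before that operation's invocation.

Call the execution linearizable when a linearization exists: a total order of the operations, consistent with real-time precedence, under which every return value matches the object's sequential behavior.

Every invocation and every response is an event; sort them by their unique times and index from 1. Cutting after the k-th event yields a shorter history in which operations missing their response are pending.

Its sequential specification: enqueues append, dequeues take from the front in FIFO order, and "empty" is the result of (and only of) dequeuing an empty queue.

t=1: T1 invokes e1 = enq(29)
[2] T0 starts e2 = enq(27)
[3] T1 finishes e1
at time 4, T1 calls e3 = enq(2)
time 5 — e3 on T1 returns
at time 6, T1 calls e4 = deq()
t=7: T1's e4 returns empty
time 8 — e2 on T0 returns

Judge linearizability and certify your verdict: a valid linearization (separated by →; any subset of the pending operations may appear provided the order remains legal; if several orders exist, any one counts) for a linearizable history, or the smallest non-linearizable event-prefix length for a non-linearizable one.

not linearizable — minimal violating prefix: 7 events

prefix check: 1..6 passes, 1..7 fails once e4's time-7 response joins
one real-time candidate order over the 3 completed operations — the FIFO queue replay rejects it
no completion choice of the 1 pending operation (e2) rescues it — every subset was tried
take e1, e3, e4 (pending dropped): step 3 already fails, because e4 deq() → empty cannot occur there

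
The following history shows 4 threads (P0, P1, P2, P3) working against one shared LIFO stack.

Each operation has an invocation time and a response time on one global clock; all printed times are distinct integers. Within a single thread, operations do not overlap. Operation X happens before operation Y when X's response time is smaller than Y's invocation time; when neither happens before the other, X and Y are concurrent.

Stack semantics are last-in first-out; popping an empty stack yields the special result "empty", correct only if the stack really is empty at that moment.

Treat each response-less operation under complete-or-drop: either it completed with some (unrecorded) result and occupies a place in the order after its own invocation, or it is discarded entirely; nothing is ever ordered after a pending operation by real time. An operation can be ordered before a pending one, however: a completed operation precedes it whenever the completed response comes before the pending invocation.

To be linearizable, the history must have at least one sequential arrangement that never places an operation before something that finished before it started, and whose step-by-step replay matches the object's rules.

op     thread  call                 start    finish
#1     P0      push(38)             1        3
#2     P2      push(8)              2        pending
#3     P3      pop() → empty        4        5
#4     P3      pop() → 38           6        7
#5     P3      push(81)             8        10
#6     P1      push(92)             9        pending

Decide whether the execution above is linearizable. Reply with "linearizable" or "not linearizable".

prefix check: 1..4 passes, 1..5 fails once #3's time-5 response joins
the completed operations (2 total) allow one real-time order; the LIFO stack replay rejects it
no completion choice of the 1 pending operation (#2) rescues it — every subset was tried
take #1, #3 (pending dropped): step 2 already fails, because #3 pop() → empty cannot occur there

not linearizable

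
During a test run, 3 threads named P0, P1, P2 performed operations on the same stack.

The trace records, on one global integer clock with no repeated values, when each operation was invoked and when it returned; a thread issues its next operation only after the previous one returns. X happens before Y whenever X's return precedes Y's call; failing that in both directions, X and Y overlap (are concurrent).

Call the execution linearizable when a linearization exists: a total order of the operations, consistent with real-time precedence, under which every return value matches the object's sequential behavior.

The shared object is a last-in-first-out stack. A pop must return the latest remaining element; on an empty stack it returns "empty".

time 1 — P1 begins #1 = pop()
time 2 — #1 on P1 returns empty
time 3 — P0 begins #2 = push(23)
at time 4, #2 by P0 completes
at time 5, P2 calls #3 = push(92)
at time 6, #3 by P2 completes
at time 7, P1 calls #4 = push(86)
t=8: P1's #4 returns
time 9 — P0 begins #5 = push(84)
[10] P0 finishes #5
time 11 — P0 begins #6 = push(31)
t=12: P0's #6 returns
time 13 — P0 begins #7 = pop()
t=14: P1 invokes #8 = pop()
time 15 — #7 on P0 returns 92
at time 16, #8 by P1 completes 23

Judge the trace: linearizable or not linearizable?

not linearizable

events 1..14 are fine; event 15 — the response of #7 at time 15 — makes the prefix non-linearizable
exactly one order of the 7 completed ops respects real time; the stack replay fails
include/drop combinations of the 1 pending operation (#8) were all tried; none helps
for example #1, #2, #3, #4, #5, #6, #7 (pending dropped) fails at step 7: #7 pop() → 92 is not legal there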